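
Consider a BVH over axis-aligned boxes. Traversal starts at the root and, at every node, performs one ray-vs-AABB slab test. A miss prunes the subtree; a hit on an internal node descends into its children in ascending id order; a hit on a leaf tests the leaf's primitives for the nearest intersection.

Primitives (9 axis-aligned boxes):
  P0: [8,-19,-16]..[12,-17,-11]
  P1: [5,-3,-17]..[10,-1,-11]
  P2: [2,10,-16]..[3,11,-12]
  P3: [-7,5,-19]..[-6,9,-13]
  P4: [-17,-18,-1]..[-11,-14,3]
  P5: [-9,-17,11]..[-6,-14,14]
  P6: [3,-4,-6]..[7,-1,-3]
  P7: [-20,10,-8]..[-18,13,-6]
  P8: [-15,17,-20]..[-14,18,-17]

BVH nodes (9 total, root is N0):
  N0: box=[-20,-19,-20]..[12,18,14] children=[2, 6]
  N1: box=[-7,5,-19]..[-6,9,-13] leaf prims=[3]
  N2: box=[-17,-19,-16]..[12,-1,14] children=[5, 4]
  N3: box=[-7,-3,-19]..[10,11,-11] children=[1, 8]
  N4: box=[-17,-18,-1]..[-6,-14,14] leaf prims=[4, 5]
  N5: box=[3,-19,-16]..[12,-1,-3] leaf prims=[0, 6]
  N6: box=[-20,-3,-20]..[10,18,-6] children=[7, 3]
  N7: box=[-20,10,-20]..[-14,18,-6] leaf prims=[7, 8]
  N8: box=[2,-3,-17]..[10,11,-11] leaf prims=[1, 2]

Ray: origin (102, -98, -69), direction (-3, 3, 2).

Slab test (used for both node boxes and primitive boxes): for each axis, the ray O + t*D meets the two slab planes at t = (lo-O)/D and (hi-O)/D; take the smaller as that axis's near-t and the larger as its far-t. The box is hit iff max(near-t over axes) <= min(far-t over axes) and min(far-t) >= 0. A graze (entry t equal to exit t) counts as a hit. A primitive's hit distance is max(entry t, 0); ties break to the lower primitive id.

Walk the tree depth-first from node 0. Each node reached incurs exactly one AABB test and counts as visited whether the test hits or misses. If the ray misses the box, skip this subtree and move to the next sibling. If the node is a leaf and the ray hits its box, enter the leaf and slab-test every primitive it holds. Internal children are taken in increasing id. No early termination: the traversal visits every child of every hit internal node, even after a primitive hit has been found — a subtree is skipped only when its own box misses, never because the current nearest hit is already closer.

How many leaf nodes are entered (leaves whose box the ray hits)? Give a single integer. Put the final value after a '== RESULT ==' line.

Trace the traversal:
N0 x:[30,122/3] y:[79/3,116/3] z:[49/2,83/2] -> hit [30,116/3], descend [2, 6]
  N2 x:[30,119/3] y:[79/3,97/3] z:[53/2,83/2] -> hit [30,97/3], descend [4, 5]
    N4 x:[36,119/3] y:[80/3,28] z:[34,83/2] -> miss, prune
    N5 x:[30,33] y:[79/3,97/3] z:[53/2,33] -> hit [30,97/3] leaf, test {P0(miss), P6@t=95/3}
  N6 x:[92/3,122/3] y:[95/3,116/3] z:[49/2,63/2] -> miss, prune

Visited [0, 2, 4, 5, 6]. Tests: 5 box, 1 leaf. Nearest: P6.

== RESULT ==
1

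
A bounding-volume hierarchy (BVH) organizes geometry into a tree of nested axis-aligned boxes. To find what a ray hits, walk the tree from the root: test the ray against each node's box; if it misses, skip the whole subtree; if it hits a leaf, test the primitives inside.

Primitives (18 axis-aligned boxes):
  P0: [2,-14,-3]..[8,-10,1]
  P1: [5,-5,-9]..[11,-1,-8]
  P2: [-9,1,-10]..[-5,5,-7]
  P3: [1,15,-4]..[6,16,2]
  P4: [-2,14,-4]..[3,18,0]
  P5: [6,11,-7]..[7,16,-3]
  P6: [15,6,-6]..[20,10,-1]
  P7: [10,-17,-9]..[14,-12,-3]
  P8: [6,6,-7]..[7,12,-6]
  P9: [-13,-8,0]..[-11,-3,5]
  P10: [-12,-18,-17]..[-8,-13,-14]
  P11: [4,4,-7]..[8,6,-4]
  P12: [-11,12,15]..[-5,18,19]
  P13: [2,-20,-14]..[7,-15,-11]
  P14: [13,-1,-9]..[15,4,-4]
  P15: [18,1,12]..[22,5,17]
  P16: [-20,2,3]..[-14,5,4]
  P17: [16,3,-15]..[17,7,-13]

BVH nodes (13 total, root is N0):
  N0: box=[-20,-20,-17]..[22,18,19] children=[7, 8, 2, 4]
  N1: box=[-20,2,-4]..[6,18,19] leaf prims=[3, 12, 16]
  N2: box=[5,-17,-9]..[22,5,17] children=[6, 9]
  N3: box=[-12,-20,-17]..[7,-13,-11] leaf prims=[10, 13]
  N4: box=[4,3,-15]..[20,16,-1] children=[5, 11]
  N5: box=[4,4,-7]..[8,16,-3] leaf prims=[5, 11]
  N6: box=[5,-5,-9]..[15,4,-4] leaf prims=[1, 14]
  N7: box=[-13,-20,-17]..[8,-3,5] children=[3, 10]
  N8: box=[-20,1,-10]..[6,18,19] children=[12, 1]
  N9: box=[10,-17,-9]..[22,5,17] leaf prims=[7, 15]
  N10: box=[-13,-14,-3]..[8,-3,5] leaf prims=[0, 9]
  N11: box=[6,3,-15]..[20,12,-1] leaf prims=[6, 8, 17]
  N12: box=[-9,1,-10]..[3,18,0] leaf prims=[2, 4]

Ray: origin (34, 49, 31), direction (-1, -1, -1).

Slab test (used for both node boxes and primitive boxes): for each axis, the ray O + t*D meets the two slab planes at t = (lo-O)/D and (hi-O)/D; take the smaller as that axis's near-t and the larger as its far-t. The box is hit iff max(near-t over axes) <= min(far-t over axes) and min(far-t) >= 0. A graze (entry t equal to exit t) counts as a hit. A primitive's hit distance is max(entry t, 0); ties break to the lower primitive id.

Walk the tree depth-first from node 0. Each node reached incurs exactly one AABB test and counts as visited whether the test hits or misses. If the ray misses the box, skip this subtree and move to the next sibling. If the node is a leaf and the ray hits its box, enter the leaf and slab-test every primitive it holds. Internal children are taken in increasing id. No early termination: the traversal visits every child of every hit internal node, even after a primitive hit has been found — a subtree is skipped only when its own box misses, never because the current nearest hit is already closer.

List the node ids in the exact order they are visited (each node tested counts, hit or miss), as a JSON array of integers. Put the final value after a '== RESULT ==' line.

Traverse from the root:
N0 x:[12,54] y:[31,69] z:[12,48] -> hit [31,48], descend [2, 4, 7, 8]
  N2 x:[12,29] y:[44,66] z:[14,40] -> miss, prune
  N4 x:[14,30] y:[33,46] z:[32,46] -> miss, prune
  N7 x:[26,47] y:[52,69] z:[26,48] -> miss, prune
  N8 x:[28,54] y:[31,48] z:[12,41] -> hit [31,41], descend [1, 12]
    N1 x:[28,54] y:[31,47] z:[12,35] -> hit [31,35] leaf, test {P3@t=33, P12(miss), P16(miss)}
    N12 x:[31,43] y:[31,48] z:[31,41] -> hit [31,41] leaf, test {P2(miss), P4@t=31}

7 AABB tests over nodes [0, 2, 4, 7, 8, 1, 12]; 2 leaves entered; closest P4.

== RESULT ==
[0, 2, 4, 7, 8, 1, 12]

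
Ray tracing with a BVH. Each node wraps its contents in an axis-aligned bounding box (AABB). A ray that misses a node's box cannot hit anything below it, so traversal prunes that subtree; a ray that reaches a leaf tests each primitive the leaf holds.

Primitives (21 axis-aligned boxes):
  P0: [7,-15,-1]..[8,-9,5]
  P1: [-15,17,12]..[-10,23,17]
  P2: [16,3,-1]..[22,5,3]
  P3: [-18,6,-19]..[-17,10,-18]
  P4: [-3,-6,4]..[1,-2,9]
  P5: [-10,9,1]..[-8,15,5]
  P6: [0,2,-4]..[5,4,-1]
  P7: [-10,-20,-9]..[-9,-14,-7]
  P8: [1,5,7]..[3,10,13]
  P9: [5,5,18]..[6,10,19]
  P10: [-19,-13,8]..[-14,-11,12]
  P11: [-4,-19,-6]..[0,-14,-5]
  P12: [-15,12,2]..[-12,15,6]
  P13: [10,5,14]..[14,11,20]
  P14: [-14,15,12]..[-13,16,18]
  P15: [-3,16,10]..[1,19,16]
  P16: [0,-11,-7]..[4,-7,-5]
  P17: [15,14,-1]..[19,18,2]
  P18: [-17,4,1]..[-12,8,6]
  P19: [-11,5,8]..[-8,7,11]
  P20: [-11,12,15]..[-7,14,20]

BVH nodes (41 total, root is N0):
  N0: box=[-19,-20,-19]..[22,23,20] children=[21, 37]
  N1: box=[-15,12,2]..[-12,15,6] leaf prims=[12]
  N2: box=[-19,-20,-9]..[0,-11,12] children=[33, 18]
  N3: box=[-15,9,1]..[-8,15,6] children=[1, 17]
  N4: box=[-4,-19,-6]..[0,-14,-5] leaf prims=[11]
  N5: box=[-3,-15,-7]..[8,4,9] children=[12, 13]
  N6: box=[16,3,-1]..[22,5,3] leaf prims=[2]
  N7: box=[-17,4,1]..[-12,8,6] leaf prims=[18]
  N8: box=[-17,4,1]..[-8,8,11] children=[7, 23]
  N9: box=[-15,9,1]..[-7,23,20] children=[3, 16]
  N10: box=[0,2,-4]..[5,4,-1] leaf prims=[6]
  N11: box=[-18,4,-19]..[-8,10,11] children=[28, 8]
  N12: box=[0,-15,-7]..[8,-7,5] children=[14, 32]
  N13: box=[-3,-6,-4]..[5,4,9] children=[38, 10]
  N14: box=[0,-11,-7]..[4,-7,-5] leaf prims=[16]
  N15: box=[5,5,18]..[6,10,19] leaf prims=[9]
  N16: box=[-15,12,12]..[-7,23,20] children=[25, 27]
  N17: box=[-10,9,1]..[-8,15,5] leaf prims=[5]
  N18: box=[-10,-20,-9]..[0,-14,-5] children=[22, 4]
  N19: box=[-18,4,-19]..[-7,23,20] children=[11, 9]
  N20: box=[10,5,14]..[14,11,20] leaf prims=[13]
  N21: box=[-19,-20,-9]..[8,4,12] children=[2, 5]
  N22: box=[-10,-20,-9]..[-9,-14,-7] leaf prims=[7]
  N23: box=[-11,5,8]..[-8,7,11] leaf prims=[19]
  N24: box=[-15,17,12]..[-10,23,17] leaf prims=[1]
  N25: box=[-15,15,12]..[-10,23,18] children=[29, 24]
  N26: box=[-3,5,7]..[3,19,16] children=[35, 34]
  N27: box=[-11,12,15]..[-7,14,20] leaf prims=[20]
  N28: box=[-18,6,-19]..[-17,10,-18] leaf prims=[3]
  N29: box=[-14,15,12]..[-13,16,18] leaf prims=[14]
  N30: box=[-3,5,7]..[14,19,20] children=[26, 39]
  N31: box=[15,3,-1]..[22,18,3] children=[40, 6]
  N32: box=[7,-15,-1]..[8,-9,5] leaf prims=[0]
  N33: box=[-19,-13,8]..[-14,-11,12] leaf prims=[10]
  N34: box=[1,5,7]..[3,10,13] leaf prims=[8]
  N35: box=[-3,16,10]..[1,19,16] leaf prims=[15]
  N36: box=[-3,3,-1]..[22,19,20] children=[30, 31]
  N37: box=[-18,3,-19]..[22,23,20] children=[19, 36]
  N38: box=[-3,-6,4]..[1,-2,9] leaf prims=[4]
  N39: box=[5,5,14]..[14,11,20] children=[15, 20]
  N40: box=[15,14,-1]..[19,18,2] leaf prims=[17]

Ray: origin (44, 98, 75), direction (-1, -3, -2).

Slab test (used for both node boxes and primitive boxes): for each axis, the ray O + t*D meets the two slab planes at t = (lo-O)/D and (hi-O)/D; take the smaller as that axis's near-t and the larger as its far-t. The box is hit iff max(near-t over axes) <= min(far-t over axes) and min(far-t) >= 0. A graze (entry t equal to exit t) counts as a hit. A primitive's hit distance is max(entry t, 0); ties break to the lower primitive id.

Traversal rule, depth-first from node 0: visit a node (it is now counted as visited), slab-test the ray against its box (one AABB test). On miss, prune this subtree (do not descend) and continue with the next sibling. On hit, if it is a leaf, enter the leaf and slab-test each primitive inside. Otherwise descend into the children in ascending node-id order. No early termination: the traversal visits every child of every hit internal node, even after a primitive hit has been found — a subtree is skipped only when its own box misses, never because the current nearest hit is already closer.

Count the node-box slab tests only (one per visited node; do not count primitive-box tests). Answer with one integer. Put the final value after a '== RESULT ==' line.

Trace the traversal:
N0 x:[22,63] y:[25,118/3] z:[55/2,47] -> hit [55/2,118/3], descend [21, 37]
  N21 x:[36,63] y:[94/3,118/3] z:[63/2,42] -> hit [36,118/3], descend [2, 5]
    N2 x:[44,63] y:[109/3,118/3] z:[63/2,42] -> miss, prune
    N5 x:[36,47] y:[94/3,113/3] z:[33,41] -> hit [36,113/3], descend [12, 13]
      N12 x:[36,44] y:[35,113/3] z:[35,41] -> hit [36,113/3], descend [14, 32]
        N14 x:[40,44] y:[35,109/3] z:[40,41] -> miss, prune
        N32 x:[36,37] y:[107/3,113/3] z:[35,38] -> hit [36,37] leaf, test {P0@t=36}
      N13 x:[39,47] y:[94/3,104/3] z:[33,79/2] -> miss, prune
  N37 x:[22,62] y:[25,95/3] z:[55/2,47] -> hit [55/2,95/3], descend [19, 36]
    N19 x:[51,62] y:[25,94/3] z:[55/2,47] -> miss, prune
    N36 x:[22,47] y:[79/3,95/3] z:[55/2,38] -> hit [55/2,95/3], descend [30, 31]
      N30 x:[30,47] y:[79/3,31] z:[55/2,34] -> hit [30,31], descend [26, 39]
        N26 x:[41,47] y:[79/3,31] z:[59/2,34] -> miss, prune
        N39 x:[30,39] y:[29,31] z:[55/2,61/2] -> hit [30,61/2], descend [15, 20]
          N15 x:[38,39] y:[88/3,31] z:[28,57/2] -> miss, prune
          N20 x:[30,34] y:[29,31] z:[55/2,61/2] -> hit [30,61/2] leaf, test {P13@t=30}
      N31 x:[22,29] y:[80/3,95/3] z:[36,38] -> miss, prune

Visited [0, 21, 2, 5, 12, 14, 32, 13, 37, 19, 36, 30, 26, 39, 15, 20, 31]. Tests: 17 box, 2 leaf. Nearest: P13.

== RESULT ==
17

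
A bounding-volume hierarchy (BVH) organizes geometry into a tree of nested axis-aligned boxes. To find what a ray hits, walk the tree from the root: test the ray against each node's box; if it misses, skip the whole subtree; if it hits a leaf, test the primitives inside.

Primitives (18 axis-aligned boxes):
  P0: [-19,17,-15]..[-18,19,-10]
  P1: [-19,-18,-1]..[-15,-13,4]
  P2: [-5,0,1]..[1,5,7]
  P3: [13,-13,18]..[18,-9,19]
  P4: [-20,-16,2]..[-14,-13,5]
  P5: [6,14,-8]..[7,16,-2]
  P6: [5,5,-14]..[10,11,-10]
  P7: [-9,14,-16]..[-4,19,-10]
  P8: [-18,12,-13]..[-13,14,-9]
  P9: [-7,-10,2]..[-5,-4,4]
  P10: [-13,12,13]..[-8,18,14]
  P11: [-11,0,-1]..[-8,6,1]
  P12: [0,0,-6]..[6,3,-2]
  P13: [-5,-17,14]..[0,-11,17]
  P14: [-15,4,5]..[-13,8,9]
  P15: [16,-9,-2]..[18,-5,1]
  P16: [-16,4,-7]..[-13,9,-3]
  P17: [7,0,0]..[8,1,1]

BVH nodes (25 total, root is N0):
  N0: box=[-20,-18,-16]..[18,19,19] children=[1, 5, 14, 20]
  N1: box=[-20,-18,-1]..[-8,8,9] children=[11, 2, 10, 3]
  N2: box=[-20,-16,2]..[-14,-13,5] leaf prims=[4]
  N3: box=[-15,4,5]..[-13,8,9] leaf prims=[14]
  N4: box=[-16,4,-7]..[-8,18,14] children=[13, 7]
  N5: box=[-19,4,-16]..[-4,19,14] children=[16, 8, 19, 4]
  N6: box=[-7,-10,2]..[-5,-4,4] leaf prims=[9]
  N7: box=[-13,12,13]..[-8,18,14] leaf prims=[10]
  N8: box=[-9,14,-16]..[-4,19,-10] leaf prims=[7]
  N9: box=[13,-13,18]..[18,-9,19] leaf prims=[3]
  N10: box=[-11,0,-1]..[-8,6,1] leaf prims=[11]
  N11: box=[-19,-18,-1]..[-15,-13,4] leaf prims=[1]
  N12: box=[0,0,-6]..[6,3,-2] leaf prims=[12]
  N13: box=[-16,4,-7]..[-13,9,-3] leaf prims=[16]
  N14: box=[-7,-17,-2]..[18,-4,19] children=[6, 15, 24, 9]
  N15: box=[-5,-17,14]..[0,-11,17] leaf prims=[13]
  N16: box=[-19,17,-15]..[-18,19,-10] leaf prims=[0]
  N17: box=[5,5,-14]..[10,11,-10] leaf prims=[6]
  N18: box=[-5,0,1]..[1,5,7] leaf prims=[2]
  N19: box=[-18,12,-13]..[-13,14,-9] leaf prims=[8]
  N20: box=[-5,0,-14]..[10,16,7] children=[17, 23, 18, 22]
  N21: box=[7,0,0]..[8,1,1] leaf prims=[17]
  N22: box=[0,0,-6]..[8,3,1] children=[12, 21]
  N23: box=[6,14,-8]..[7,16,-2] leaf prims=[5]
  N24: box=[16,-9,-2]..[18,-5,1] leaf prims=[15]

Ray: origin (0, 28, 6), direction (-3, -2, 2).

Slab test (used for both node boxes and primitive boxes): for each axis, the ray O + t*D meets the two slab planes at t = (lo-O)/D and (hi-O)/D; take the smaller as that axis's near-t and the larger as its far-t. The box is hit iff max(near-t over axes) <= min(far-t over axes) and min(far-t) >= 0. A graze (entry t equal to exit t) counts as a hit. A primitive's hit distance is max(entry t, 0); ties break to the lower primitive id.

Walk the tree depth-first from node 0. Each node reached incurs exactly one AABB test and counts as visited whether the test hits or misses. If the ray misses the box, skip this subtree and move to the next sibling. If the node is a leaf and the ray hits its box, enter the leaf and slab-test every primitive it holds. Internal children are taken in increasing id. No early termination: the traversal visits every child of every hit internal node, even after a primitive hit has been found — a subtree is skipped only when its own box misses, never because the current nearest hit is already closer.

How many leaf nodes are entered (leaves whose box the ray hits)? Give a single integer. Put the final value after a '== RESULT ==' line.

Traverse from the root:
N0 x:[-6,20/3] y:[9/2,23] z:[-11,13/2] -> hit [9/2,13/2], descend [1, 5, 14, 20]
  N1 x:[8/3,20/3] y:[10,23] z:[-7/2,3/2] -> miss, prune
  N5 x:[4/3,19/3] y:[9/2,12] z:[-11,4] -> miss, prune
  N14 x:[-6,7/3] y:[16,45/2] z:[-4,13/2] -> miss, prune
  N20 x:[-10/3,5/3] y:[6,14] z:[-10,1/2] -> miss, prune

Visited [0, 1, 5, 14, 20]. Tests: 5 box, 0 leaf. Nearest: miss.

== RESULT ==
0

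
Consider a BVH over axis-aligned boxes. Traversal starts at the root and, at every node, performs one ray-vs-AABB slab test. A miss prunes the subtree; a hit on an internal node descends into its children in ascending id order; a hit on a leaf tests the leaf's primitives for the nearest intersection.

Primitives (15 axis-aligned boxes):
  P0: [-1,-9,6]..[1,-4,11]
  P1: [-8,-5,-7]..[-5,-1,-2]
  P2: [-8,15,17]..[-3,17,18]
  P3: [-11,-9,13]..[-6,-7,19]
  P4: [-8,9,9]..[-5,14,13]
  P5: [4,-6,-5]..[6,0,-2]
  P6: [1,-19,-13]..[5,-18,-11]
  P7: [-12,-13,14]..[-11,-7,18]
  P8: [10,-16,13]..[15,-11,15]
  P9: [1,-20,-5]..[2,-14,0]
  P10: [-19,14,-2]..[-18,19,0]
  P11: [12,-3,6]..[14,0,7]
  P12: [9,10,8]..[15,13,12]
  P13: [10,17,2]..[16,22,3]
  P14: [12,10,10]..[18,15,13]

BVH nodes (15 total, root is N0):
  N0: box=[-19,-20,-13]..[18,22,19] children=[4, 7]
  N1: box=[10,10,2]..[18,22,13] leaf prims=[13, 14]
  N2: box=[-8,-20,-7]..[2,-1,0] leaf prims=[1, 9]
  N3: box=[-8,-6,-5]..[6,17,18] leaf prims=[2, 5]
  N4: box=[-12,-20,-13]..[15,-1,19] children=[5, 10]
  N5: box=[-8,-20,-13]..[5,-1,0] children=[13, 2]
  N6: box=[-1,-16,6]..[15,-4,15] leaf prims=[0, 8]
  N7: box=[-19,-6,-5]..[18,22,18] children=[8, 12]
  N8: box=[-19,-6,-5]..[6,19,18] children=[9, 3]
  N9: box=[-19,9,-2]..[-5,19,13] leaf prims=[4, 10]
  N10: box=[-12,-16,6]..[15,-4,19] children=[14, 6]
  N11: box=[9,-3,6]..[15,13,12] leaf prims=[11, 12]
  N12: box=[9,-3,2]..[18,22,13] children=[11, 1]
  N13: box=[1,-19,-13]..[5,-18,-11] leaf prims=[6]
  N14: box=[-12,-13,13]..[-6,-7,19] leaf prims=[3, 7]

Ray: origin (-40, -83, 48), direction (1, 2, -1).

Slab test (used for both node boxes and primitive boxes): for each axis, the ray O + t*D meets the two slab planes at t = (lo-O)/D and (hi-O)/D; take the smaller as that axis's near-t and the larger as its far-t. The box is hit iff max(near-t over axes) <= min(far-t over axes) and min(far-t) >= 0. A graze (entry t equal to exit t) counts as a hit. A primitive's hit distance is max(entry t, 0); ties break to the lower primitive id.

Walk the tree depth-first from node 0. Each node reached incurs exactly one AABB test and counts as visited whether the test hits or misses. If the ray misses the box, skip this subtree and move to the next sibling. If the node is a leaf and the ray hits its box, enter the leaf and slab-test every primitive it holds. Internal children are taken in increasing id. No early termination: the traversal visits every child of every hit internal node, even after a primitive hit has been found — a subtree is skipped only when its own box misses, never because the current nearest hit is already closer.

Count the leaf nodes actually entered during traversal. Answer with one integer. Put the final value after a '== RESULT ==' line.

Trace the traversal:
N0 x:[21,58] y:[63/2,105/2] z:[29,61] -> hit [63/2,105/2], descend [4, 7]
  N4 x:[28,55] y:[63/2,41] z:[29,61] -> hit [63/2,41], descend [5, 10]
    N5 x:[32,45] y:[63/2,41] z:[48,61] -> miss, prune
    N10 x:[28,55] y:[67/2,79/2] z:[29,42] -> hit [67/2,79/2], descend [6, 14]
      N6 x:[39,55] y:[67/2,79/2] z:[33,42] -> hit [39,79/2] leaf, test {P0@t=39, P8(miss)}
      N14 x:[28,34] y:[35,38] z:[29,35] -> miss, prune
  N7 x:[21,58] y:[77/2,105/2] z:[30,53] -> hit [77/2,105/2], descend [8, 12]
    N8 x:[21,46] y:[77/2,51] z:[30,53] -> hit [77/2,46], descend [3, 9]
      N3 x:[32,46] y:[77/2,50] z:[30,53] -> hit [77/2,46] leaf, test {P2(miss), P5(miss)}
      N9 x:[21,35] y:[46,51] z:[35,50] -> miss, prune
    N12 x:[49,58] y:[40,105/2] z:[35,46] -> miss, prune

11 AABB tests over nodes [0, 4, 5, 10, 6, 14, 7, 8, 3, 9, 12]; 2 leaves entered; closest P0.

== RESULT ==
2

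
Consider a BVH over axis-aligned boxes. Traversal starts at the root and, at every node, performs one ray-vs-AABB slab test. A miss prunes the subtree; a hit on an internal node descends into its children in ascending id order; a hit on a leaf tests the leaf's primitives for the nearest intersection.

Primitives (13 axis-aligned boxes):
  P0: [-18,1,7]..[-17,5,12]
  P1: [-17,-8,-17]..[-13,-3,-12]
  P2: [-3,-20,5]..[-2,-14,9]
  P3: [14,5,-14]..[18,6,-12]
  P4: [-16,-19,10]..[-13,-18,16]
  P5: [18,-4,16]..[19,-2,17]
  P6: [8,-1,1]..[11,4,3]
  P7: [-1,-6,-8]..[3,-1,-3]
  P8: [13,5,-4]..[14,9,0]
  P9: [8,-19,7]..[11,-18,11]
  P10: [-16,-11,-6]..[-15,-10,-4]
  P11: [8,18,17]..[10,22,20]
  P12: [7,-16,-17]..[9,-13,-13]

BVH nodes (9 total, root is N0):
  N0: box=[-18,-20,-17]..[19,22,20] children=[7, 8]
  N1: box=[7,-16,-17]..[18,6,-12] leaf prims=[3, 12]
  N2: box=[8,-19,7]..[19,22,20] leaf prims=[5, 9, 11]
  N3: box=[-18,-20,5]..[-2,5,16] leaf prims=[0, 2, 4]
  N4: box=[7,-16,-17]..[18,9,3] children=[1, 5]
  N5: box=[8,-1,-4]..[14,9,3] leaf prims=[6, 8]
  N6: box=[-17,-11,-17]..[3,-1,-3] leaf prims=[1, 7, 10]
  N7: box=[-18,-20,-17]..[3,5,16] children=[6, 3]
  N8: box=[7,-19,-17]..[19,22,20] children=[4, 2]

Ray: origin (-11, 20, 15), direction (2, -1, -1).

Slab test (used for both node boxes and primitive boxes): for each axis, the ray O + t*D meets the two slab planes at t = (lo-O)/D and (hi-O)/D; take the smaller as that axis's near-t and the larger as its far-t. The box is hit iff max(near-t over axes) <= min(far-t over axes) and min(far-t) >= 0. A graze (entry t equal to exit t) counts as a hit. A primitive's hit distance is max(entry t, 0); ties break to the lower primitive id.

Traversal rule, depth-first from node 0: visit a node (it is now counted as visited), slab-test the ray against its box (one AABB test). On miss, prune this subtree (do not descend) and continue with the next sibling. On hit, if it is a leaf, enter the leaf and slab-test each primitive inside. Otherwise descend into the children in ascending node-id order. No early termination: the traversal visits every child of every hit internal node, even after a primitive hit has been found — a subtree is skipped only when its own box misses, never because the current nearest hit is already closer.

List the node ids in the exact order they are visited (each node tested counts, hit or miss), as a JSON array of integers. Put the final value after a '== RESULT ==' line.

Walk:
N0 x:[-7/2,15] y:[-2,40] z:[-5,32] -> hit [-2,15], descend [7, 8]
  N7 x:[-7/2,7] y:[15,40] z:[-1,32] -> miss, prune
  N8 x:[9,15] y:[-2,39] z:[-5,32] -> hit [9,15], descend [2, 4]
    N2 x:[19/2,15] y:[-2,39] z:[-5,8] -> miss, prune
    N4 x:[9,29/2] y:[11,36] z:[12,32] -> hit [12,29/2], descend [1, 5]
      N1 x:[9,29/2] y:[14,36] z:[27,32] -> miss, prune
      N5 x:[19/2,25/2] y:[11,21] z:[12,19] -> hit [12,25/2] leaf, test {P6(miss), P8(miss)}

order=[0, 7, 8, 2, 4, 1, 5]  |boxes|=7  |leaves|=1  hit=miss

== RESULT ==
[0, 7, 8, 2, 4, 1, 5]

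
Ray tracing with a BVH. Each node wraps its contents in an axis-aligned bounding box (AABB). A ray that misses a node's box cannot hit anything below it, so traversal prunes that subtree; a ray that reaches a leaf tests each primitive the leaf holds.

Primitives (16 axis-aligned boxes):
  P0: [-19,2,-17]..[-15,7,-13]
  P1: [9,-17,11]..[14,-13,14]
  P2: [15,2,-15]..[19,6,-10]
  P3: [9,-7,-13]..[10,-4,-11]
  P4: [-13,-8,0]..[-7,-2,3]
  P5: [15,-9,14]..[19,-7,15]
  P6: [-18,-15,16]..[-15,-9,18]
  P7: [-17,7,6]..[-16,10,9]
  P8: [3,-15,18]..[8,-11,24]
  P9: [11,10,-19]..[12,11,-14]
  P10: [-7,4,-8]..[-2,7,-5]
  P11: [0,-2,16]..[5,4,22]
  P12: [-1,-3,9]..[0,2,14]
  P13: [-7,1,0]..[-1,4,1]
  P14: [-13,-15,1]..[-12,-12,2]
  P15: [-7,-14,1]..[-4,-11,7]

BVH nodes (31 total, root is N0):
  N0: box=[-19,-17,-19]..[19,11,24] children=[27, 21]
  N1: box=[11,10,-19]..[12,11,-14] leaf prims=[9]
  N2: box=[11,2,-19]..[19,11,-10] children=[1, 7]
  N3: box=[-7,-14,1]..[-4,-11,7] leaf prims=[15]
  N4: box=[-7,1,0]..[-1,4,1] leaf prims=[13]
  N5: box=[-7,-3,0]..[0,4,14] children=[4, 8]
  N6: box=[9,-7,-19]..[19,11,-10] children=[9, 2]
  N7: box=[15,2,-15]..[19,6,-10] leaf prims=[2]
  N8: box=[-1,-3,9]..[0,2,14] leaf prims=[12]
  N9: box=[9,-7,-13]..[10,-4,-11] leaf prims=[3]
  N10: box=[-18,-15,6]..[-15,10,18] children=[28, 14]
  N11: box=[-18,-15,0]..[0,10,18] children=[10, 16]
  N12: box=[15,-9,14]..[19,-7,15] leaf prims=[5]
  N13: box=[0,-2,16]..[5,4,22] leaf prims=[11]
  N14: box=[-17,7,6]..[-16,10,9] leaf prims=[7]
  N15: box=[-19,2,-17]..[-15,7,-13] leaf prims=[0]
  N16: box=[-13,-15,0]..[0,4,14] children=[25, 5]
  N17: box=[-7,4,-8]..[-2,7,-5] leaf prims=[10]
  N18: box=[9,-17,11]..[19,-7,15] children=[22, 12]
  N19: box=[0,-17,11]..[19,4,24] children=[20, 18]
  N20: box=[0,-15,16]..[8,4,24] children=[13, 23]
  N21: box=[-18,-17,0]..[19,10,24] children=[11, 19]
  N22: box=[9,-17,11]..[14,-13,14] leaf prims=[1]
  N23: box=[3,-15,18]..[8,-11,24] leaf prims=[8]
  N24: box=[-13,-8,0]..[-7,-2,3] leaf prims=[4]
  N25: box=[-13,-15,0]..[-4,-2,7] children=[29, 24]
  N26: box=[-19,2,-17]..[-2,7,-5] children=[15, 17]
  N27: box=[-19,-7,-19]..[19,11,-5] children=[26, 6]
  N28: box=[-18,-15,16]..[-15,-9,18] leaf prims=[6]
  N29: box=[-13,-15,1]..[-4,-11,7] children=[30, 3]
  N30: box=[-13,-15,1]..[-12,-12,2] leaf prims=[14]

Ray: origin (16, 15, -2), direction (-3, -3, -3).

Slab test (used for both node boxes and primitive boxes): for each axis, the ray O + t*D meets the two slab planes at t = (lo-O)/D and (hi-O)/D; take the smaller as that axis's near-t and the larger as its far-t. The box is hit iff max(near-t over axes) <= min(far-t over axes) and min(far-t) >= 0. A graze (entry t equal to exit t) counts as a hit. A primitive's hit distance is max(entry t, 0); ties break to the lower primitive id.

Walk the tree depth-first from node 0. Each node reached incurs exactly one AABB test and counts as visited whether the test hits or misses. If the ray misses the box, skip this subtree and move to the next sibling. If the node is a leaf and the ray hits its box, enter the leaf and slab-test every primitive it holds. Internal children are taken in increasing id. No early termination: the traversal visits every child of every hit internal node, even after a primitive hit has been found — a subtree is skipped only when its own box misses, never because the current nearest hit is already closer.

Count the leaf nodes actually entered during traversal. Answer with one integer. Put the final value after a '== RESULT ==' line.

Trace the traversal:
N0 x:[-1,35/3] y:[4/3,32/3] z:[-26/3,17/3] -> hit [4/3,17/3], descend [21, 27]
  N21 x:[-1,34/3] y:[5/3,32/3] z:[-26/3,-2/3] -> miss, prune
  N27 x:[-1,35/3] y:[4/3,22/3] z:[1,17/3] -> hit [4/3,17/3], descend [6, 26]
    N6 x:[-1,7/3] y:[4/3,22/3] z:[8/3,17/3] -> miss, prune
    N26 x:[6,35/3] y:[8/3,13/3] z:[1,5] -> miss, prune

Summary -> nodes [0, 21, 27, 6, 26]; box-tests=5; leaf-entries=0; first=miss

== RESULT ==
0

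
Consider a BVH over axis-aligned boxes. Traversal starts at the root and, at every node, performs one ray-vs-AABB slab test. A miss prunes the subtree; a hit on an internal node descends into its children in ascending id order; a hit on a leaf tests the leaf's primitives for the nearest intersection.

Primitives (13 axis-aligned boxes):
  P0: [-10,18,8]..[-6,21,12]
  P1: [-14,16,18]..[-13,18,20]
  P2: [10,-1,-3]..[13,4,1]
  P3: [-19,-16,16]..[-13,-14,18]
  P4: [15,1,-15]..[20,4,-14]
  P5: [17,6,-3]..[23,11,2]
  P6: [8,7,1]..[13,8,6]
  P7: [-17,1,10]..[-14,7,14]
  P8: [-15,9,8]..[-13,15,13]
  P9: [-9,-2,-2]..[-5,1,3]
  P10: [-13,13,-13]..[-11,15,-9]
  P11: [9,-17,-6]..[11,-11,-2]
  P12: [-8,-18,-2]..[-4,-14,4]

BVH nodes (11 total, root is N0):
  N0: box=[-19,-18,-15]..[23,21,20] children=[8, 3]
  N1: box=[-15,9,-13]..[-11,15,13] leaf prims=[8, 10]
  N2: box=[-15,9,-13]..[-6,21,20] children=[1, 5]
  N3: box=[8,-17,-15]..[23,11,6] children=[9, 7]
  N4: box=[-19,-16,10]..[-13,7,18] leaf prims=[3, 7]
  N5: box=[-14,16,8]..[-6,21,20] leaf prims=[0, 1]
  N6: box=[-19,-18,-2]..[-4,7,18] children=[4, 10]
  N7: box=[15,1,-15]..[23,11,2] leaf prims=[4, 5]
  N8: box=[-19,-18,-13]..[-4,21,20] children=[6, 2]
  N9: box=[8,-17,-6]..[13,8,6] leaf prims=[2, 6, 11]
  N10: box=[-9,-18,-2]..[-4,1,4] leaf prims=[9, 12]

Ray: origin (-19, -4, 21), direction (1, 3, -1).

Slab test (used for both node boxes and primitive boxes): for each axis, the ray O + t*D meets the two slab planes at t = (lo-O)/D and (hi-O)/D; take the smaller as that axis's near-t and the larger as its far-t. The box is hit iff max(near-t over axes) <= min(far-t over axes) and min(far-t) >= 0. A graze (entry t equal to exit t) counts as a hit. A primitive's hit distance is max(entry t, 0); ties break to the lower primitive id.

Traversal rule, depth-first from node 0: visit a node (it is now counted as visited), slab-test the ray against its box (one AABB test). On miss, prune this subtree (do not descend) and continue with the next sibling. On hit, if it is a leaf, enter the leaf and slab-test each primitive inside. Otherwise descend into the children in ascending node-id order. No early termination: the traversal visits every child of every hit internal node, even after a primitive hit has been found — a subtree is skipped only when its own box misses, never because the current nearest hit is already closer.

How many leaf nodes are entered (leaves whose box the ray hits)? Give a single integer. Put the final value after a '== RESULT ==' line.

Traverse from the root:
N0 x:[0,42] y:[-14/3,25/3] z:[1,36] -> hit [1,25/3], descend [3, 8]
  N3 x:[27,42] y:[-13/3,5] z:[15,36] -> miss, prune
  N8 x:[0,15] y:[-14/3,25/3] z:[1,34] -> hit [1,25/3], descend [2, 6]
    N2 x:[4,13] y:[13/3,25/3] z:[1,34] -> hit [13/3,25/3], descend [1, 5]
      N1 x:[4,8] y:[13/3,19/3] z:[8,34] -> miss, prune
      N5 x:[5,13] y:[20/3,25/3] z:[1,13] -> hit [20/3,25/3] leaf, test {P0(miss), P1(miss)}
    N6 x:[0,15] y:[-14/3,11/3] z:[3,23] -> hit [3,11/3], descend [4, 10]
      N4 x:[0,6] y:[-4,11/3] z:[3,11] -> hit [3,11/3] leaf, test {P3(miss), P7(miss)}
      N10 x:[10,15] y:[-14/3,5/3] z:[17,23] -> miss, prune

order=[0, 3, 8, 2, 1, 5, 6, 4, 10]  |boxes|=9  |leaves|=2  hit=miss

== RESULT ==
2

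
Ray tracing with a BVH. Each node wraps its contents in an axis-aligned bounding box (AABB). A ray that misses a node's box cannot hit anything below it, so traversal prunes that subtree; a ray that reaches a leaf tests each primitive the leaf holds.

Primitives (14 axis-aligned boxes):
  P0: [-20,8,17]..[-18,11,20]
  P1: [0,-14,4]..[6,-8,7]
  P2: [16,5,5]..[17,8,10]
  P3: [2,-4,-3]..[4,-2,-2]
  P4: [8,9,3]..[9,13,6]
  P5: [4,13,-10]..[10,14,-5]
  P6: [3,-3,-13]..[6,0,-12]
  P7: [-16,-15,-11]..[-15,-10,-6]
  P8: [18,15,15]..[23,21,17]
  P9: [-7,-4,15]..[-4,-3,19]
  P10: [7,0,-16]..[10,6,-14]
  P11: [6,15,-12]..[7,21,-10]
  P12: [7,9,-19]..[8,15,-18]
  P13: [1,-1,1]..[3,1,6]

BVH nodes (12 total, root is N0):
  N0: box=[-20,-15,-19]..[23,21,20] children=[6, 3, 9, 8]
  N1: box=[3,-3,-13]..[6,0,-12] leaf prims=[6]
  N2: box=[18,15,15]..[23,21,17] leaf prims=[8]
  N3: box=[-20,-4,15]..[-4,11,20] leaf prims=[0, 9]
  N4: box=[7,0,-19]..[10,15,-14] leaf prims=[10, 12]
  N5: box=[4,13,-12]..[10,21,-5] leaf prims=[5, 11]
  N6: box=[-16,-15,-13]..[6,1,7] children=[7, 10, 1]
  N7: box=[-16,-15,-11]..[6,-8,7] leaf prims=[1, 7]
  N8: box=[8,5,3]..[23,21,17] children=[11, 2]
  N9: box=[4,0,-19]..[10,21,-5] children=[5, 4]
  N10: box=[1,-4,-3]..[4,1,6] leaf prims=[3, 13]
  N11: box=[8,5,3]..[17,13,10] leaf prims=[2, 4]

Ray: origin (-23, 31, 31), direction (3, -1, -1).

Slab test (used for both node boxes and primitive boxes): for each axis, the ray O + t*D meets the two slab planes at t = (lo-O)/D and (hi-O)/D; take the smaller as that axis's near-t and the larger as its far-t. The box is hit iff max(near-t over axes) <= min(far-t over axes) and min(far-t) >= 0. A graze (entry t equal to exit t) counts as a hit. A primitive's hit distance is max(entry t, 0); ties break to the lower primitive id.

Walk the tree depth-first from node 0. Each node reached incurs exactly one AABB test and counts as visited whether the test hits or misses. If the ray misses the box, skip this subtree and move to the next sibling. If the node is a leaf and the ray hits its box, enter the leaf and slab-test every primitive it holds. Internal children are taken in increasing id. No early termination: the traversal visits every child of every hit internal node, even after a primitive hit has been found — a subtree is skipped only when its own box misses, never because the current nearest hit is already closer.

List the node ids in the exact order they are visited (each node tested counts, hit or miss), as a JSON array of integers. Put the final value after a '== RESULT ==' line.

Walk:
N0 x:[1,46/3] y:[10,46] z:[11,50] -> hit [11,46/3], descend [3, 6, 8, 9]
  N3 x:[1,19/3] y:[20,35] z:[11,16] -> miss, prune
  N6 x:[7/3,29/3] y:[30,46] z:[24,44] -> miss, prune
  N8 x:[31/3,46/3] y:[10,26] z:[14,28] -> hit [14,46/3], descend [2, 11]
    N2 x:[41/3,46/3] y:[10,16] z:[14,16] -> hit [14,46/3] leaf, test {P8@t=14}
    N11 x:[31/3,40/3] y:[18,26] z:[21,28] -> miss, prune
  N9 x:[9,11] y:[10,31] z:[36,50] -> miss, prune

Visited [0, 3, 6, 8, 2, 11, 9]. Tests: 7 box, 1 leaf. Nearest: P8.

== RESULT ==
[0, 3, 6, 8, 2, 11, 9]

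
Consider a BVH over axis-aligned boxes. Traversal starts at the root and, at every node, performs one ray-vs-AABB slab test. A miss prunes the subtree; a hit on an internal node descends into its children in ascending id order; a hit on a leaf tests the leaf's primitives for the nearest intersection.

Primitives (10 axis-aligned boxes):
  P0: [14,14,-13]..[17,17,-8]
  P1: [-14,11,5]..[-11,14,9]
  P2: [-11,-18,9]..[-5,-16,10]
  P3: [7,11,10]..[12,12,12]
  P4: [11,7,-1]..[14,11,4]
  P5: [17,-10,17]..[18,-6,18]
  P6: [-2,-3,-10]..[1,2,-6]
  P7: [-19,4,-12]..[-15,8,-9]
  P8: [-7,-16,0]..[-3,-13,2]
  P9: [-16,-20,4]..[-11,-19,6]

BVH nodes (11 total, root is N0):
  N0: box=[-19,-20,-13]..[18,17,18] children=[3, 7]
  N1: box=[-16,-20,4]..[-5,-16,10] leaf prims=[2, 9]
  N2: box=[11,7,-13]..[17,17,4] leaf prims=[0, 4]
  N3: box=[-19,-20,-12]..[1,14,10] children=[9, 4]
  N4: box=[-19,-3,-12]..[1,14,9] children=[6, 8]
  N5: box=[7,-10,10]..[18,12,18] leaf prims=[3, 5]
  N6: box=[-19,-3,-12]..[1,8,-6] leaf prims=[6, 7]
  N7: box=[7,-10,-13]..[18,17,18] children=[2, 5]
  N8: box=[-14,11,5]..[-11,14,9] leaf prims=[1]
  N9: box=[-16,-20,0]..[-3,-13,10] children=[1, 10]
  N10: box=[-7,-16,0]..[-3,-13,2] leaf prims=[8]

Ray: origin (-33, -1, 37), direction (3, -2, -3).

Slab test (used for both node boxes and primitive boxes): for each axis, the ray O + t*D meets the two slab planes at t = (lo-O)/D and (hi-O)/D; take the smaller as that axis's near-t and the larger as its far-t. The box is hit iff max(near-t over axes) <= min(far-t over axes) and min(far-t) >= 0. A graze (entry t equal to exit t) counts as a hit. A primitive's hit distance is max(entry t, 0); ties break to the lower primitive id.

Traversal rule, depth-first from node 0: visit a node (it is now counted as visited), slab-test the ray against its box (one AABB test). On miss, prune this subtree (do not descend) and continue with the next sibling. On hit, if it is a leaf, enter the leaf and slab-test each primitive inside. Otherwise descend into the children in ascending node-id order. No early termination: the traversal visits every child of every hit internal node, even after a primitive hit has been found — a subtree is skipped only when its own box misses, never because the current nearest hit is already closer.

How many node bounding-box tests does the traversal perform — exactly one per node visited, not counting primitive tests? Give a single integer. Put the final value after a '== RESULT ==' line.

Walk:
N0 x:[14/3,17] y:[-9,19/2] z:[19/3,50/3] -> hit [19/3,19/2], descend [3, 7]
  N3 x:[14/3,34/3] y:[-15/2,19/2] z:[9,49/3] -> hit [9,19/2], descend [4, 9]
    N4 x:[14/3,34/3] y:[-15/2,1] z:[28/3,49/3] -> miss, prune
    N9 x:[17/3,10] y:[6,19/2] z:[9,37/3] -> hit [9,19/2], descend [1, 10]
      N1 x:[17/3,28/3] y:[15/2,19/2] z:[9,11] -> hit [9,28/3] leaf, test {P2(miss), P9(miss)}
      N10 x:[26/3,10] y:[6,15/2] z:[35/3,37/3] -> miss, prune
  N7 x:[40/3,17] y:[-9,9/2] z:[19/3,50/3] -> miss, prune

7 AABB tests over nodes [0, 3, 4, 9, 1, 10, 7]; 1 leaf entered; closest miss.

== RESULT ==
7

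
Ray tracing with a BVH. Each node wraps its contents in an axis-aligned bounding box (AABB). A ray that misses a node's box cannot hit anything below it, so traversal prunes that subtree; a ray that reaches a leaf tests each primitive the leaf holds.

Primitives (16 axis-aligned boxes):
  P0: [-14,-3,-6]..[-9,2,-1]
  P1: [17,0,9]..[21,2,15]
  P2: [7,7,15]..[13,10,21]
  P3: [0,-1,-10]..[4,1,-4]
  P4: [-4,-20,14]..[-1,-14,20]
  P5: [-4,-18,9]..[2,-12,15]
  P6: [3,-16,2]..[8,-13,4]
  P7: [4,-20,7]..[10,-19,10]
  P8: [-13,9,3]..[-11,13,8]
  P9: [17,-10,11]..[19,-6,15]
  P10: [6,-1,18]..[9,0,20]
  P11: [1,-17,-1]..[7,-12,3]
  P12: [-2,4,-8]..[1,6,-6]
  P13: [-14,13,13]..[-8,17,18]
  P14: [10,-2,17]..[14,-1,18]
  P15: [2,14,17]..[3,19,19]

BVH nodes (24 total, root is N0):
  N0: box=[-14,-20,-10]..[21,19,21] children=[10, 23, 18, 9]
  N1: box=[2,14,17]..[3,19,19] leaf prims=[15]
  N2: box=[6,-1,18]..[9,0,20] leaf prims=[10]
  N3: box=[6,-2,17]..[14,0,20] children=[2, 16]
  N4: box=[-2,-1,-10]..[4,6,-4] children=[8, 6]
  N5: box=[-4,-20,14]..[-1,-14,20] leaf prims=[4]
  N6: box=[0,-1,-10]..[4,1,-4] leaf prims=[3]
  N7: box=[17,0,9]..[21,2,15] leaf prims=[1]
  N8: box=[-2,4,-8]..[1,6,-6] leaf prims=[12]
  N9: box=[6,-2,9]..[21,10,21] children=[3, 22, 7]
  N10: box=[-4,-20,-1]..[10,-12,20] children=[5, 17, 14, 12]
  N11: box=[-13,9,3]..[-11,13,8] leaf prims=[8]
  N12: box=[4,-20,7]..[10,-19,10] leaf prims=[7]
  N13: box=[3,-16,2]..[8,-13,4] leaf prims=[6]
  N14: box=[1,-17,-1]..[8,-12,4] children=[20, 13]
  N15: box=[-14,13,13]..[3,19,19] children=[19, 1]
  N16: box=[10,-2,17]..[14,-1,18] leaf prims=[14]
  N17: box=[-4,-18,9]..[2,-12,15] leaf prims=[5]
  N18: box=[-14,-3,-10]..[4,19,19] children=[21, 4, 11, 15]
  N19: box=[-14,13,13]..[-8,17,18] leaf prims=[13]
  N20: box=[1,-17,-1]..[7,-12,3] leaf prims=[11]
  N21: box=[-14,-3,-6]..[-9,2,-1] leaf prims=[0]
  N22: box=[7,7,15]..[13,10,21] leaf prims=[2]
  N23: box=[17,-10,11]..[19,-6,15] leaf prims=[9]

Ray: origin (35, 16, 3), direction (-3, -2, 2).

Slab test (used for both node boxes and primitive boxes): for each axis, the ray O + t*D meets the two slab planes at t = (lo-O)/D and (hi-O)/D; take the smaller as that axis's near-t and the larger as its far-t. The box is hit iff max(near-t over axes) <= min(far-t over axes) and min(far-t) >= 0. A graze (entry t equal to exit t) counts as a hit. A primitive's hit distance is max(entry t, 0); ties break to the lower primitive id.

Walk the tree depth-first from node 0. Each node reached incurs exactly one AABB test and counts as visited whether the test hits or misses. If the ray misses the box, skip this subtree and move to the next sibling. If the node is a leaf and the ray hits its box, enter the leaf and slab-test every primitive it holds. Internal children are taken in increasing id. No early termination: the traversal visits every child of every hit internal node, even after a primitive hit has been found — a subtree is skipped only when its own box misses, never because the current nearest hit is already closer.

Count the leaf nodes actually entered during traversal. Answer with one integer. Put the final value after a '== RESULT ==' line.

Walk:
N0 x:[14/3,49/3] y:[-3/2,18] z:[-13/2,9] -> hit [14/3,9], descend [9, 10, 18, 23]
  N9 x:[14/3,29/3] y:[3,9] z:[3,9] -> hit [14/3,9], descend [3, 7, 22]
    N3 x:[7,29/3] y:[8,9] z:[7,17/2] -> hit [8,17/2], descend [2, 16]
      N2 x:[26/3,29/3] y:[8,17/2] z:[15/2,17/2] -> miss, prune
      N16 x:[7,25/3] y:[17/2,9] z:[7,15/2] -> miss, prune
    N7 x:[14/3,6] y:[7,8] z:[3,6] -> miss, prune
    N22 x:[22/3,28/3] y:[3,9/2] z:[6,9] -> miss, prune
  N10 x:[25/3,13] y:[14,18] z:[-2,17/2] -> miss, prune
  N18 x:[31/3,49/3] y:[-3/2,19/2] z:[-13/2,8] -> miss, prune
  N23 x:[16/3,6] y:[11,13] z:[4,6] -> miss, prune

order=[0, 9, 3, 2, 16, 7, 22, 10, 18, 23]  |boxes|=10  |leaves|=0  hit=miss

== RESULT ==
0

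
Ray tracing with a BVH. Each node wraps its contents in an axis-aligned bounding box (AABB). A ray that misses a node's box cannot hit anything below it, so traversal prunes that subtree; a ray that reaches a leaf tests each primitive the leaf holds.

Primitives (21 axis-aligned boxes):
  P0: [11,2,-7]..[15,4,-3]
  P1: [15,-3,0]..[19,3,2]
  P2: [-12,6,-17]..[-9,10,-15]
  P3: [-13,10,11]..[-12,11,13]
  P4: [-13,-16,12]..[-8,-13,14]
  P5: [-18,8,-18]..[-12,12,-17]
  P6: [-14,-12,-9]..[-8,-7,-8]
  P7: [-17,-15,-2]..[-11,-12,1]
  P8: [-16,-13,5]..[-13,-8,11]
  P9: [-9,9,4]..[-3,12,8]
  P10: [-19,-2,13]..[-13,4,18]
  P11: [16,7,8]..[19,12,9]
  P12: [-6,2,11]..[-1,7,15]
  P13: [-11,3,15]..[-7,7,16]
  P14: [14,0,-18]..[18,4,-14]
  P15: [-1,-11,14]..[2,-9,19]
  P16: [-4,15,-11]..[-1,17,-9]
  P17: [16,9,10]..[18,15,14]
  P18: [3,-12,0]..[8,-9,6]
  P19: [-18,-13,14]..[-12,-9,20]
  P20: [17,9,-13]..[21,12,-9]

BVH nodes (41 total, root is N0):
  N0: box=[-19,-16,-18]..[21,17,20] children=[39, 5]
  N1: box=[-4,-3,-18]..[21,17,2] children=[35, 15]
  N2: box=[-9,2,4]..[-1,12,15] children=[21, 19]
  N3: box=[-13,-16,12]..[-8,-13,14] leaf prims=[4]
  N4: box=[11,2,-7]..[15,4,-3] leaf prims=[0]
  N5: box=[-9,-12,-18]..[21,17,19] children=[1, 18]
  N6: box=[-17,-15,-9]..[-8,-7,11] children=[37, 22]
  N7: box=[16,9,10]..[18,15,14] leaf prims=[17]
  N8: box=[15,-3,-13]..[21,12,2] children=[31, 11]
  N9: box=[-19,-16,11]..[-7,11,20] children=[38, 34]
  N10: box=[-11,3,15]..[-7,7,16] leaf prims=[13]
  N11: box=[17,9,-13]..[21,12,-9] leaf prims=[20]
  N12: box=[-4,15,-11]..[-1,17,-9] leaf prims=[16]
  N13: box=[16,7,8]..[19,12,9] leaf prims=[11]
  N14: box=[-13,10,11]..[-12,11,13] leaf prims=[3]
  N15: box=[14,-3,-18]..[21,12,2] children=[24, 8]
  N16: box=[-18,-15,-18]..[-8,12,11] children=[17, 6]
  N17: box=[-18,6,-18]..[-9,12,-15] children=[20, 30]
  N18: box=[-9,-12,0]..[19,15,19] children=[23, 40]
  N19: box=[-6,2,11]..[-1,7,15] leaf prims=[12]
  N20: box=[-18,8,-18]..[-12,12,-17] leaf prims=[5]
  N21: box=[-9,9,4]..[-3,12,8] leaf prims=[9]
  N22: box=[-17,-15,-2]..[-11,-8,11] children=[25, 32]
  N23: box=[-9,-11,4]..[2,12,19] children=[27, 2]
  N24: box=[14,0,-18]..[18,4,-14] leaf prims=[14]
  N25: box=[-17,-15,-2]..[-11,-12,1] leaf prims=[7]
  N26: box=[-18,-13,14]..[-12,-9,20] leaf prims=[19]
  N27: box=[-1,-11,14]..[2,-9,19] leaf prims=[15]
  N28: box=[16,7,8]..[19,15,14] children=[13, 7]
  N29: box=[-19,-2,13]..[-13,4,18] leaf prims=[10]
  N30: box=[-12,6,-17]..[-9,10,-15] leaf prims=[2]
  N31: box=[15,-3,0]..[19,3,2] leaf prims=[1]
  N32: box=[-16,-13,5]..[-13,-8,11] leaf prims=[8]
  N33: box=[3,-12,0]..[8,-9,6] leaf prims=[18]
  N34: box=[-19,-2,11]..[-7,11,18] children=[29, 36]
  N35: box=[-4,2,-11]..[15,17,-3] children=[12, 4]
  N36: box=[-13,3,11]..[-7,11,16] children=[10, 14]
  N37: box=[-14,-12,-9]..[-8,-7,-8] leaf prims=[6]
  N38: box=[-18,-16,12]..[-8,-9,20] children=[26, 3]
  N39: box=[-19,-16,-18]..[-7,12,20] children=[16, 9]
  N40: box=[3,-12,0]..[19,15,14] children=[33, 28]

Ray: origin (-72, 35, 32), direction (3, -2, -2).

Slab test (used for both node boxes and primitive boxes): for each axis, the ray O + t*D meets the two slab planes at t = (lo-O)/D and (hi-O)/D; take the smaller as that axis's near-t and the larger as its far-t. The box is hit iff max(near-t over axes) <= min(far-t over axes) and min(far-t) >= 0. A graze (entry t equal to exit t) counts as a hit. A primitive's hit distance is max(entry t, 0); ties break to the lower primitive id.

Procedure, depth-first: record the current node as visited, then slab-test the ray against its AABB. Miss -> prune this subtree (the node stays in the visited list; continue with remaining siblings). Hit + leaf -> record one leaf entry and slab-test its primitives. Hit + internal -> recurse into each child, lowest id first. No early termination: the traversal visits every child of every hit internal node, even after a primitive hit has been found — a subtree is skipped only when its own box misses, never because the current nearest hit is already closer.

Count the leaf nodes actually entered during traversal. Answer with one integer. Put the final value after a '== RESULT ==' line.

Walk:
N0 x:[53/3,31] y:[9,51/2] z:[6,25] -> hit [53/3,25], descend [5, 39]
  N5 x:[21,31] y:[9,47/2] z:[13/2,25] -> hit [21,47/2], descend [1, 18]
    N1 x:[68/3,31] y:[9,19] z:[15,25] -> miss, prune
    N18 x:[21,91/3] y:[10,47/2] z:[13/2,16] -> miss, prune
  N39 x:[53/3,65/3] y:[23/2,51/2] z:[6,25] -> hit [53/3,65/3], descend [9, 16]
    N9 x:[53/3,65/3] y:[12,51/2] z:[6,21/2] -> miss, prune
    N16 x:[18,64/3] y:[23/2,25] z:[21/2,25] -> hit [18,64/3], descend [6, 17]
      N6 x:[55/3,64/3] y:[21,25] z:[21/2,41/2] -> miss, prune
      N17 x:[18,21] y:[23/2,29/2] z:[47/2,25] -> miss, prune

order=[0, 5, 1, 18, 39, 9, 16, 6, 17]  |boxes|=9  |leaves|=0  hit=miss

== RESULT ==
0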